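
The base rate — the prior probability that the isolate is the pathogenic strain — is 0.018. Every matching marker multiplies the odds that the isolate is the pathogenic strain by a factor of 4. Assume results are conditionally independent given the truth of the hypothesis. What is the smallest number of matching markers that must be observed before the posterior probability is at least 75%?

Prior odds = 0.018/0.982 = 9/491.
Likelihood ratio per matching marker = 4.
Target posterior odds = 0.75/0.25 = 3.
Need (9/491) × 4ⁿ ≥ 3, i.e. 4ⁿ ≥ 491/3.
4³ = 64 falls short of 491/3 but 4⁴ = 256 reaches it, so n = 4.

4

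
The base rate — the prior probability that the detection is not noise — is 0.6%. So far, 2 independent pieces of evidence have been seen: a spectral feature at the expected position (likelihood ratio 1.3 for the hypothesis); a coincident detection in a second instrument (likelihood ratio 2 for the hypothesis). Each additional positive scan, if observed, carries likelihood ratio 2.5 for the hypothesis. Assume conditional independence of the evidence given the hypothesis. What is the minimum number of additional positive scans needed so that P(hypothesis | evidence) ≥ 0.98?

Prior odds = 0.006/0.994 = 3/497.
Combined Bayes factor of the evidence already in hand = 1.3 × 2 = 2.6.
Odds after that evidence = (3/497) × 2.6 = 39/2485.
Target odds = 0.98/0.02 = 49.
Need 2.5ⁿ ≥ 49 ÷ (39/2485) = 121765/39.
2.5⁸ = 390625/256 falls short of 121765/39 but 2.5⁹ = 1953125/512 reaches it, so n = 9.

9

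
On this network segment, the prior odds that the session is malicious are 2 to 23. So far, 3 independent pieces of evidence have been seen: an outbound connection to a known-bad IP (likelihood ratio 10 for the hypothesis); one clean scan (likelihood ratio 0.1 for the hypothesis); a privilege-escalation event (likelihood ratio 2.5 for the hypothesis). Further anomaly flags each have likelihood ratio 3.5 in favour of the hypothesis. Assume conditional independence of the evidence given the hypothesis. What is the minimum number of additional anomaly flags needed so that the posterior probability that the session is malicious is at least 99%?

Prior odds = 2/23.
Combined Bayes factor of the evidence already in hand = 10 × 0.1 × 2.5 = 2.5.
Odds after that evidence = (2/23) × 2.5 = 5/23.
Target odds = 0.99/0.01 = 99.
Need 3.5ⁿ ≥ 99 ÷ (5/23) = 455.4.
3.5⁴ = 150.0625 falls short of 455.4 but 3.5⁵ = 525.21875 reaches it, so n = 5.

5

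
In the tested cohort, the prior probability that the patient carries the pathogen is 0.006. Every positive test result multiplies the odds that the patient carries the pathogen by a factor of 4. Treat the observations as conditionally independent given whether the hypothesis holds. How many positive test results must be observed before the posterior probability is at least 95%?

6

Prior odds = 0.006/0.994 = 3/497.
Likelihood ratio per positive test result = 4.
Target odds: 0.95 ÷ 0.05 = 19.
Require 4ⁿ ≥ 19 ÷ (3/497) = 9443/3.
4⁵ = 1024 falls short of 9443/3 but 4⁶ = 4096 reaches it, so n = 6.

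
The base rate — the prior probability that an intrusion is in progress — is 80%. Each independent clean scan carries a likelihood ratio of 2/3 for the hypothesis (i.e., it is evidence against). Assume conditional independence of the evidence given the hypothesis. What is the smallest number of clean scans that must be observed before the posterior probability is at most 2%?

14

Prior odds = 0.8/0.2 = 4.
Likelihood ratio per clean scan = 2/3.
Target posterior odds = 0.02/0.98 = 1/49.
Need 4 × (2/3)ⁿ ≤ 1/49, i.e. (2/3)ⁿ ≤ 1/196.
(2/3)¹³ = 8192/1594323 is still above 1/196 but (2/3)¹⁴ = 16384/4782969 is at or below it, so n = 14.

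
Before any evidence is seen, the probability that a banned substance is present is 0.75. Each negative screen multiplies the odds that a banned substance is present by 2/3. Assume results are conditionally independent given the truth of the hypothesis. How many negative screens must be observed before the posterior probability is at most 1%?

15

Prior odds = 0.75/0.25 = 3.
Likelihood ratio per negative screen = 2/3.
Target posterior odds = 0.01/0.99 = 1/99.
Need 3 × (2/3)ⁿ ≤ 1/99, i.e. (2/3)ⁿ ≤ 1/297.
(2/3)¹⁴ = 16384/4782969 is still above 1/297 but (2/3)¹⁵ = 32768/14348907 is at or below it, so n = 15.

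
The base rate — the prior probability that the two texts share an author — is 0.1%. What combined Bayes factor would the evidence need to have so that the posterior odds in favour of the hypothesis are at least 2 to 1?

1998

Prior odds = 0.001/0.999 = 1/999.
Target odds = 2.
Required Bayes factor = 2 ÷ (1/999) = 1998.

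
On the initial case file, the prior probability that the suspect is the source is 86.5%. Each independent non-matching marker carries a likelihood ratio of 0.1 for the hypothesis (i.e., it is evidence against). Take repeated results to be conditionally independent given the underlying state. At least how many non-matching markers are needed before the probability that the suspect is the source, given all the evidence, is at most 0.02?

3

Prior odds = 0.865/0.135 = 173/27.
Likelihood ratio per non-matching marker = 0.1.
Target posterior odds = 0.02/0.98 = 1/49.
Need (173/27) × 0.1ⁿ ≤ 1/49, i.e. 0.1ⁿ ≤ 27/8477.
0.1² = 0.01 is still above 27/8477 but 0.1³ = 0.001 is at or below it, so n = 3.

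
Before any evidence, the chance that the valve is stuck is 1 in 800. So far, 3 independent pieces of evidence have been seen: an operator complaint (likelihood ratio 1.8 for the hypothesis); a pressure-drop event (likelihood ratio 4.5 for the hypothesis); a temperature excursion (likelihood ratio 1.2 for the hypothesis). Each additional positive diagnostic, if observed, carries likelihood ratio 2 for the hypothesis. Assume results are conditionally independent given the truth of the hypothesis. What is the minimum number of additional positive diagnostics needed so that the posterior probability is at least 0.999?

17

Prior odds = 0.00125/0.99875 = 1/799.
Combined Bayes factor of the evidence already in hand = 1.8 × 4.5 × 1.2 = 9.72.
Odds after that evidence = (1/799) × 9.72 = 243/19975.
Target odds = 0.999/0.001 = 999.
Need 2ⁿ ≥ 999 ÷ (243/19975) = 739075/9.
2¹⁶ = 65536 falls short of 739075/9 but 2¹⁷ = 131072 reaches it, so n = 17.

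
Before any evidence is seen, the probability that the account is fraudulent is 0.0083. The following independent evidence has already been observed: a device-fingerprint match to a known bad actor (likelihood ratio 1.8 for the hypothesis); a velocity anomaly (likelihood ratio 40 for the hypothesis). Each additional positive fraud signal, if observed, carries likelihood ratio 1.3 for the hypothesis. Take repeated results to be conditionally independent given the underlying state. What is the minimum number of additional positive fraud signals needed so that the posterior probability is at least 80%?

Prior odds = 0.0083/0.9917 = 83/9917.
Combined Bayes factor of the evidence already in hand = 1.8 × 40 = 72.
Odds after that evidence = (83/9917) × 72 = 5976/9917.
Target odds = 0.8/0.2 = 4.
Need 1.3ⁿ ≥ 4 ÷ (5976/9917) = 9917/1494.
1.3⁷ = 62748517/10000000 falls short of 9917/1494 but 1.3⁸ = 815730721/100000000 reaches it, so n = 8.

8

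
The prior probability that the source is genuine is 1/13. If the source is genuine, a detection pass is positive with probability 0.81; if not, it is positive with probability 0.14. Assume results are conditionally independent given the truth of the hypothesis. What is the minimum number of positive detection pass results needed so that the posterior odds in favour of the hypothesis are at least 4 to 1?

3

Prior odds = (1/13)/(12/13) = 1/12.
Likelihood ratio of a positive = 0.81/0.14 = 81/14.
Target odds = 4.
Require (81/14)ⁿ ≥ 4 ÷ (1/12) = 48.
(81/14)² = 6561/196 falls short of 48 but (81/14)³ = 531441/2744 reaches it, so n = 3.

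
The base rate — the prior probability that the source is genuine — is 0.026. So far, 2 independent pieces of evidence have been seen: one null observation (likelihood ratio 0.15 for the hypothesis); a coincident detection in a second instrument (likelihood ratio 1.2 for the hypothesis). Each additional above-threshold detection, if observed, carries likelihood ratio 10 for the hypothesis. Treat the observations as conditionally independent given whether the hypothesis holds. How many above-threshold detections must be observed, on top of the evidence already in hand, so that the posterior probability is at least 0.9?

4

Prior odds = 0.026/0.974 = 13/487.
Combined Bayes factor of the evidence already in hand = 0.15 × 1.2 = 0.18.
Odds after that evidence = (13/487) × 0.18 = 117/24350.
Target odds = 0.9/0.1 = 9.
Need 10ⁿ ≥ 9 ÷ (117/24350) = 24350/13.
10³ = 1000 falls short of 24350/13 but 10⁴ = 10000 reaches it, so n = 4.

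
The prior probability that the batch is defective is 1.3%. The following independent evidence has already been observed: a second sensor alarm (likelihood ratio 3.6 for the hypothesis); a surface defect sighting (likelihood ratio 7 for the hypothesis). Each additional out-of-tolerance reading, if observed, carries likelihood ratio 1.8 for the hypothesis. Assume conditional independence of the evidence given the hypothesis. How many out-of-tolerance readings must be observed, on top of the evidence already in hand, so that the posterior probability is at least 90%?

Prior odds = 0.013/0.987 = 13/987.
Combined Bayes factor of the evidence already in hand = 3.6 × 7 = 25.2.
Odds after that evidence = (13/987) × 25.2 = 78/235.
Target odds = 0.9/0.1 = 9.
Need 1.8ⁿ ≥ 9 ÷ (78/235) = 705/26.
1.8⁵ = 18.89568 falls short of 705/26 but 1.8⁶ = 531441/15625 reaches it, so n = 6.

6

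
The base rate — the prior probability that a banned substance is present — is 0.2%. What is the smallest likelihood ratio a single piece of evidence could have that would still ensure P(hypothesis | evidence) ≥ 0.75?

1497

Prior odds = 0.002/0.998 = 1/499.
Target odds = 0.75/0.25 = 3.
Required Bayes factor = 3 ÷ (1/499) = 1497.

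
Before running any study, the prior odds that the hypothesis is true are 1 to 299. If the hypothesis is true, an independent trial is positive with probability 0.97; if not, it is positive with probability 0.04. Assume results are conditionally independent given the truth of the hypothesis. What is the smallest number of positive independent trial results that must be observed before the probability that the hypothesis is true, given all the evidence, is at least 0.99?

4

Prior odds = 1/299.
Likelihood ratio of a positive = 0.97/0.04 = 24.25.
Target odds: 0.99 ÷ 0.01 = 99.
Require 24.25ⁿ ≥ 99 ÷ (1/299) = 29601.
24.25³ = 912673/64 falls short of 29601 but 24.25⁴ = 88529281/256 reaches it, so n = 4.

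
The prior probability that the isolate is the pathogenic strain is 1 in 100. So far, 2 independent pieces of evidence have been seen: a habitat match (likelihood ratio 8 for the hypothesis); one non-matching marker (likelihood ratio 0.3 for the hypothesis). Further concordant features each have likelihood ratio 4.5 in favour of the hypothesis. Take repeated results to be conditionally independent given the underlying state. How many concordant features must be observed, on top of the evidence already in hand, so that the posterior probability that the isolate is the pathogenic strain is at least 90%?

4

Prior odds = 0.01/0.99 = 1/99.
Combined Bayes factor of the evidence already in hand = 8 × 0.3 = 2.4.
Odds after that evidence = (1/99) × 2.4 = 4/165.
Target odds = 0.9/0.1 = 9.
Need 4.5ⁿ ≥ 9 ÷ (4/165) = 371.25.
4.5³ = 91.125 falls short of 371.25 but 4.5⁴ = 410.0625 reaches it, so n = 4.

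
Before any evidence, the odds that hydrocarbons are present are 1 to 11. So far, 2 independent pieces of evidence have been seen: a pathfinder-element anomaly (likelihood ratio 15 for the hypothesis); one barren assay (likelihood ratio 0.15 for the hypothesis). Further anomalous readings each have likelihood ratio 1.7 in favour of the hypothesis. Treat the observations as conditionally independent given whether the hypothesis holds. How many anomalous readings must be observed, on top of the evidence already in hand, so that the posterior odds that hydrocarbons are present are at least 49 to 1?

Prior odds = 1/11.
Combined Bayes factor of the evidence already in hand = 15 × 0.15 = 2.25.
Odds after that evidence = (1/11) × 2.25 = 9/44.
Target odds = 49.
Need 1.7ⁿ ≥ 49 ÷ (9/44) = 2156/9.
1.7¹⁰ ≈201.599 falls short of 2156/9 but 1.7¹¹ ≈342.719 reaches it, so n = 11.

11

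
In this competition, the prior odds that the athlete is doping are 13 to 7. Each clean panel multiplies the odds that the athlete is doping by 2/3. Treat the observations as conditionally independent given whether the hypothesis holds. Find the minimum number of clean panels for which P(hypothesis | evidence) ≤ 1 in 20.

9

Prior odds = 13/7.
Likelihood ratio per clean panel = 2/3.
Target odds: 0.05 ÷ 0.95 = 1/19.
Need (13/7) × (2/3)ⁿ ≤ 1/19, i.e. (2/3)ⁿ ≤ 7/247.
(2/3)⁸ = 256/6561 is still above 7/247 but (2/3)⁹ = 512/19683 is at or below it, so n = 9.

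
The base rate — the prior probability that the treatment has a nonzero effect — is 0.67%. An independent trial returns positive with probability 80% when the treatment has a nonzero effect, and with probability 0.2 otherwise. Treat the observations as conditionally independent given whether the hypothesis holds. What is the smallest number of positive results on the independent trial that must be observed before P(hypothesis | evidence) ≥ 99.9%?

9

Prior odds = 0.0067/0.9933 = 67/9933.
Likelihood ratio of a positive result = 0.8/0.2 = 4.
Target posterior odds = 0.999/0.001 = 999.
Require 4ⁿ ≥ 999 ÷ (67/9933) = 9923067/67.
4⁸ = 65536 falls short of 9923067/67 but 4⁹ = 262144 reaches it, so n = 9.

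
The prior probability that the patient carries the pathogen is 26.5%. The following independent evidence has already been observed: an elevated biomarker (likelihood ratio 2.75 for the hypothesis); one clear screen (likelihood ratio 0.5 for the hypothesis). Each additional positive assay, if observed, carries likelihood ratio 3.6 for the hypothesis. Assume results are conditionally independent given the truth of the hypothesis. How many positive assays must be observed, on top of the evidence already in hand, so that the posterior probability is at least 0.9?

3

Prior odds = 0.265/0.735 = 53/147.
Combined Bayes factor of the evidence already in hand = 2.75 × 0.5 = 1.375.
Odds after that evidence = (53/147) × 1.375 = 583/1176.
Target odds = 0.9/0.1 = 9.
Need 3.6ⁿ ≥ 9 ÷ (583/1176) = 10584/583.
3.6² = 12.96 falls short of 10584/583 but 3.6³ = 46.656 reaches it, so n = 3.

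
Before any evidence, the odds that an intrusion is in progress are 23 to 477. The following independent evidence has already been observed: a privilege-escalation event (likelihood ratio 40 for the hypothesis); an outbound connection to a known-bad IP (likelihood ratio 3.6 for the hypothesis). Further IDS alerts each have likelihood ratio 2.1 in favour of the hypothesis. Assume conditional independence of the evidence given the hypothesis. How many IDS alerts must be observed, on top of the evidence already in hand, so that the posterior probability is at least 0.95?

Prior odds = 23/477.
Combined Bayes factor of the evidence already in hand = 40 × 3.6 = 144.
Odds after that evidence = (23/477) × 144 = 368/53.
Target odds = 0.95/0.05 = 19.
Need 2.1ⁿ ≥ 19 ÷ (368/53) = 1007/368.
2.1¹ = 2.1 falls short of 1007/368 but 2.1² = 4.41 reaches it, so n = 2.

2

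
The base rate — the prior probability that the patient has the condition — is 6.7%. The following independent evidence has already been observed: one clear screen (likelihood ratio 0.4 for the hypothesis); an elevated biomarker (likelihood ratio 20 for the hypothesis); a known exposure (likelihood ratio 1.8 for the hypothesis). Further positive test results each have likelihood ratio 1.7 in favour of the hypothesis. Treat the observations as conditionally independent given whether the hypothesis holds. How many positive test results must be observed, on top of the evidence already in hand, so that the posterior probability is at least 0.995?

Prior odds = 0.067/0.933 = 67/933.
Combined Bayes factor of the evidence already in hand = 0.4 × 20 × 1.8 = 14.4.
Odds after that evidence = (67/933) × 14.4 = 1608/1555.
Target odds = 0.995/0.005 = 199.
Need 1.7ⁿ ≥ 199 ÷ (1608/1555) = 309445/1608.
1.7⁹ ≈118.588 falls short of 309445/1608 but 1.7¹⁰ ≈201.599 reaches it, so n = 10.

10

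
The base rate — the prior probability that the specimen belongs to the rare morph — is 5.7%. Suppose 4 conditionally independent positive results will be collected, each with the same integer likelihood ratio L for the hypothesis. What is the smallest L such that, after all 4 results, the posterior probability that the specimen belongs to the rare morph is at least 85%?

4

Prior odds = 0.057/0.943 = 57/943.
Target odds = 0.85/0.15 = 17/3.
Need L⁴ ≥ 17/3 ÷ (57/943) = 16031/171.
3⁴ = 81 < 16031/171 ≤ 256 = 4⁴, so L = 4.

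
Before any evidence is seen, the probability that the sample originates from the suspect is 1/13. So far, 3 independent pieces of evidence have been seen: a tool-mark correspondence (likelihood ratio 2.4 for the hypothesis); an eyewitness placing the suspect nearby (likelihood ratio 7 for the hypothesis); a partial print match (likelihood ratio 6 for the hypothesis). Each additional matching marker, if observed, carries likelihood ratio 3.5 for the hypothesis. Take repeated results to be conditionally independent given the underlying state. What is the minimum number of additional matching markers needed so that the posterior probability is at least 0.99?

2

Prior odds = (1/13)/(12/13) = 1/12.
Combined Bayes factor of the evidence already in hand = 2.4 × 7 × 6 = 100.8.
Odds after that evidence = (1/12) × 100.8 = 8.4.
Target odds = 0.99/0.01 = 99.
Need 3.5ⁿ ≥ 99 ÷ 8.4 = 165/14.
3.5¹ = 3.5 falls short of 165/14 but 3.5² = 12.25 reaches it, so n = 2.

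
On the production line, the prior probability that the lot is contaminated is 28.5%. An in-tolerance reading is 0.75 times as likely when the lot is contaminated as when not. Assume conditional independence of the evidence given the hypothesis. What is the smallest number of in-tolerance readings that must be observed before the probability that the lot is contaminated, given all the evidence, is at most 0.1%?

Prior odds = 0.285/0.715 = 57/143.
Likelihood ratio per in-tolerance reading = 0.75.
Target odds: 0.001 ÷ 0.999 = 1/999.
Need (57/143) × 0.75ⁿ ≤ 1/999, i.e. 0.75ⁿ ≤ 143/56943.
0.75²⁰ ≈0.00317121 is still above 143/56943 but 0.75²¹ ≈0.00237841 is at or below it, so n = 21.

21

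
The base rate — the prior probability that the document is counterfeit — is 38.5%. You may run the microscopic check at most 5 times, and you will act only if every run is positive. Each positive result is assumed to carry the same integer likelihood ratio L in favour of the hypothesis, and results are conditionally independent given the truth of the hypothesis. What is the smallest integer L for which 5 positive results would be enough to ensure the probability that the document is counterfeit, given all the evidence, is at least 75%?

Prior odds = 0.385/0.615 = 77/123.
Target odds = 0.75/0.25 = 3.
Need L⁵ ≥ 3 ÷ (77/123) = 369/77.
1⁵ = 1 < 369/77 ≤ 32 = 2⁵, so L = 2.

2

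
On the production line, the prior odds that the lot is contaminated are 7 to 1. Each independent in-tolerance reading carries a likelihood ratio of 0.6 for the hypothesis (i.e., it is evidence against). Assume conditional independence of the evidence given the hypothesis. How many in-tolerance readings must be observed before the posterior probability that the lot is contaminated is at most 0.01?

13

Prior odds = 7.
Likelihood ratio per in-tolerance reading = 0.6.
Target odds: 0.01 ÷ 0.99 = 1/99.
Require 0.6ⁿ ≤ 1/99 ÷ 7 = 1/693.
0.6¹² = 531441/244140625 is still above 1/693 but 0.6¹³ ≈0.00130607 is at or below it, so n = 13.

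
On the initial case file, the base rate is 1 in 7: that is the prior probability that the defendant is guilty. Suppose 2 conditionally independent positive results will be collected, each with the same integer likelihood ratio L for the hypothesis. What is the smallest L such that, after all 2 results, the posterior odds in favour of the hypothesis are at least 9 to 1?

8

Prior odds = (1/7)/(6/7) = 1/6.
Target odds = 9.
Need L² ≥ 9 ÷ (1/6) = 54.
7² = 49 < 54 ≤ 64 = 8², so L = 8.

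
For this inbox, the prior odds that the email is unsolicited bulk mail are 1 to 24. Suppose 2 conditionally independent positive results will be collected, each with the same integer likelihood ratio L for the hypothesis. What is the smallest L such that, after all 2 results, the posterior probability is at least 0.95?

22

Prior odds = 1/24.
Target odds = 0.95/0.05 = 19.
Need L² ≥ 19 ÷ (1/24) = 456.
21² = 441 < 456 ≤ 484 = 22², so L = 22.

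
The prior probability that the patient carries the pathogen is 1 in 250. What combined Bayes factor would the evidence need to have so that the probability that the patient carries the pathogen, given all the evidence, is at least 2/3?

Prior odds = 0.004/0.996 = 1/249.
Target odds = (2/3)/(1/3) = 2.
Required Bayes factor = 2 ÷ (1/249) = 498.

498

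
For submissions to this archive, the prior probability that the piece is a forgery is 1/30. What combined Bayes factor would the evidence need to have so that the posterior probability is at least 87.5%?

203

Prior odds = (1/30)/(29/30) = 1/29.
Target odds = 0.875/0.125 = 7.
Required Bayes factor = 7 ÷ (1/29) = 203.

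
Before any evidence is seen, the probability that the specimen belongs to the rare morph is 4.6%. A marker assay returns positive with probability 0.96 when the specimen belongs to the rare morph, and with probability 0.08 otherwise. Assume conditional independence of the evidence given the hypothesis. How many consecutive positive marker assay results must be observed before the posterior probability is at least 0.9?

3

Prior odds: 0.046 ÷ 0.954 = 23/477.
Likelihood ratio of a positive result = 0.96/0.08 = 12.
Target posterior odds = 0.9/0.1 = 9.
Need (23/477) × 12ⁿ ≥ 9, i.e. 12ⁿ ≥ 4293/23.
12² = 144 falls short of 4293/23 but 12³ = 1728 reaches it, so n = 3.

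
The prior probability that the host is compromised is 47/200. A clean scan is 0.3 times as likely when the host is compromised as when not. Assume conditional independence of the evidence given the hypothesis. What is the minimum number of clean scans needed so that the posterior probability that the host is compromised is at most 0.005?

Prior odds = 0.235/0.765 = 47/153.
Likelihood ratio per clean scan = 0.3.
Target odds: 0.005 ÷ 0.995 = 1/199.
Require 0.3ⁿ ≤ 1/199 ÷ (47/153) = 153/9353.
0.3³ = 0.027 is still above 153/9353 but 0.3⁴ = 0.0081 is at or below it, so n = 4.

4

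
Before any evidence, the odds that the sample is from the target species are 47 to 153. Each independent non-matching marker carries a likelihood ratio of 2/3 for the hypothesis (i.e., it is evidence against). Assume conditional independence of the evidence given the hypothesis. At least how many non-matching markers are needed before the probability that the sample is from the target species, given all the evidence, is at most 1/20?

5

Prior odds = 47/153.
Likelihood ratio per non-matching marker = 2/3.
Target odds: 0.05 ÷ 0.95 = 1/19.
Require (2/3)ⁿ ≤ 1/19 ÷ (47/153) = 153/893.
(2/3)⁴ = 16/81 is still above 153/893 but (2/3)⁵ = 32/243 is at or below it, so n = 5.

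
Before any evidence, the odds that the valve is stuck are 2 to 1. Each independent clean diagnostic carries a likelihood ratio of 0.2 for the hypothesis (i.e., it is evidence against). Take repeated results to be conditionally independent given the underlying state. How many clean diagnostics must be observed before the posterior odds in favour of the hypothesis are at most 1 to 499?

5

Prior odds = 2.
Likelihood ratio per clean diagnostic = 0.2.
Target odds = 1/499.
Require 0.2ⁿ ≤ 1/499 ÷ 2 = 1/998.
0.2⁴ = 0.0016 is still above 1/998 but 0.2⁵ = 0.00032 is at or below it, so n = 5.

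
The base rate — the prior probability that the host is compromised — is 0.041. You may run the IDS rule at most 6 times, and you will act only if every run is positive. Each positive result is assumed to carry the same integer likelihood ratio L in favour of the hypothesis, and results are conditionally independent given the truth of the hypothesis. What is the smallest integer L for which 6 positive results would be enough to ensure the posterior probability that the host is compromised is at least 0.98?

4

Prior odds = 0.041/0.959 = 41/959.
Target odds = 0.98/0.02 = 49.
Need L⁶ ≥ 49 ÷ (41/959) = 46991/41.
3⁶ = 729 < 46991/41 ≤ 4096 = 4⁶, so L = 4.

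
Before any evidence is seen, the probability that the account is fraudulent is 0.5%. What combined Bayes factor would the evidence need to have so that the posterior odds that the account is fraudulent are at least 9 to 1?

Prior odds = 0.005/0.995 = 1/199.
Target odds = 9.
Required Bayes factor = 9 ÷ (1/199) = 1791.

1791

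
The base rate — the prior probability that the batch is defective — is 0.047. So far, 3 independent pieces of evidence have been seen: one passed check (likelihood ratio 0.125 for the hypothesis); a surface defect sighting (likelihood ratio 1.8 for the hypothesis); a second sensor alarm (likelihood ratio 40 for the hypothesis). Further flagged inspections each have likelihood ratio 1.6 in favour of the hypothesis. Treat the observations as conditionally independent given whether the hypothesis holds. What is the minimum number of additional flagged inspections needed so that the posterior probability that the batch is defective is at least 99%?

12

Prior odds = 0.047/0.953 = 47/953.
Combined Bayes factor of the evidence already in hand = 0.125 × 1.8 × 40 = 9.
Odds after that evidence = (47/953) × 9 = 423/953.
Target odds = 0.99/0.01 = 99.
Need 1.6ⁿ ≥ 99 ÷ (423/953) = 10483/47.
1.6¹¹ ≈175.922 falls short of 10483/47 but 1.6¹² ≈281.475 reaches it, so n = 12.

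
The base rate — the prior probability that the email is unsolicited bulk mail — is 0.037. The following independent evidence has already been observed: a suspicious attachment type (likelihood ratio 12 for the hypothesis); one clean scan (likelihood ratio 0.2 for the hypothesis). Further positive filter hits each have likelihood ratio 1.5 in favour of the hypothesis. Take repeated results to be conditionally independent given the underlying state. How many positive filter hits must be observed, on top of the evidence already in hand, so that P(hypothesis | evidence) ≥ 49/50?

16

Prior odds = 0.037/0.963 = 37/963.
Combined Bayes factor of the evidence already in hand = 12 × 0.2 = 2.4.
Odds after that evidence = (37/963) × 2.4 = 148/1605.
Target odds = 0.98/0.02 = 49.
Need 1.5ⁿ ≥ 49 ÷ (148/1605) = 78645/148.
1.5¹⁵ = 14348907/32768 falls short of 78645/148 but 1.5¹⁶ = 43046721/65536 reaches it, so n = 16.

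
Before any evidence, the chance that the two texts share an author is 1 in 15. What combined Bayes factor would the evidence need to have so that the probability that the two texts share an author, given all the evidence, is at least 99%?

1386

Prior odds = (1/15)/(14/15) = 1/14.
Target odds = 0.99/0.01 = 99.
Required Bayes factor = 99 ÷ (1/14) = 1386.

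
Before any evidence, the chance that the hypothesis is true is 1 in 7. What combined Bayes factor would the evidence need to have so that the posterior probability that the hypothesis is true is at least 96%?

Prior odds = (1/7)/(6/7) = 1/6.
Target odds = 0.96/0.04 = 24.
Required Bayes factor = 24 ÷ (1/6) = 144.

144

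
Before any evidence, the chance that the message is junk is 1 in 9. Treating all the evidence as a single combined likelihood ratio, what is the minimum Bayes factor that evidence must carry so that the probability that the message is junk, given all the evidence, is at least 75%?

24

Prior odds = (1/9)/(8/9) = 0.125.
Target odds = 0.75/0.25 = 3.
Required Bayes factor = 3 ÷ 0.125 = 24.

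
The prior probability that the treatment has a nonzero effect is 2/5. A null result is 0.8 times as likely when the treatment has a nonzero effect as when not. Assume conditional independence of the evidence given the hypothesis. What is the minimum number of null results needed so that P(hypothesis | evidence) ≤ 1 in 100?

Prior odds: 0.4 ÷ 0.6 = 2/3.
Likelihood ratio per null result = 0.8.
Target posterior odds = 0.01/0.99 = 1/99.
Need (2/3) × 0.8ⁿ ≤ 1/99, i.e. 0.8ⁿ ≤ 1/66.
0.8¹⁸ ≈0.0180144 is still above 1/66 but 0.8¹⁹ ≈0.0144115 is at or below it, so n = 19.

19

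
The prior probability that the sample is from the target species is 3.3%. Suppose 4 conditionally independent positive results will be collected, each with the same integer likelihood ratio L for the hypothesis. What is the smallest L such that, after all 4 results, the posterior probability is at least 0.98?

Prior odds = 0.033/0.967 = 33/967.
Target odds = 0.98/0.02 = 49.
Need L⁴ ≥ 49 ÷ (33/967) = 47383/33.
6⁴ = 1296 < 47383/33 ≤ 2401 = 7⁴, so L = 7.

7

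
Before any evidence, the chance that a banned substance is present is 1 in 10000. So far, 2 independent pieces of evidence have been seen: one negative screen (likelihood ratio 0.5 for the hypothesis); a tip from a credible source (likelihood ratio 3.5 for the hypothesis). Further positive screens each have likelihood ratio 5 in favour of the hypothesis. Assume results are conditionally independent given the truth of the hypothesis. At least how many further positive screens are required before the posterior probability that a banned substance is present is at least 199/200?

Prior odds = 0.0001/0.9999 = 1/9999.
Combined Bayes factor of the evidence already in hand = 0.5 × 3.5 = 1.75.
Odds after that evidence = (1/9999) × 1.75 = 7/39996.
Target odds = 0.995/0.005 = 199.
Need 5ⁿ ≥ 199 ÷ (7/39996) = 7959204/7.
5⁸ = 390625 falls short of 7959204/7 but 5⁹ = 1953125 reaches it, so n = 9.

9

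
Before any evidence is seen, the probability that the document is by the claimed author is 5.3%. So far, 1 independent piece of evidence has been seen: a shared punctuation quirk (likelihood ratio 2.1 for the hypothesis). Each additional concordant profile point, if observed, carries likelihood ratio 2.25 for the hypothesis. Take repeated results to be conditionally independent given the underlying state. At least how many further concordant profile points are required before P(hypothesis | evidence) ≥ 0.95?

7

Prior odds = 0.053/0.947 = 53/947.
Bayes factor of the evidence already in hand = 2.1.
Odds after that evidence = (53/947) × 2.1 = 1113/9470.
Target odds = 0.95/0.05 = 19.
Need 2.25ⁿ ≥ 19 ÷ (1113/9470) = 179930/1113.
2.25⁶ = 531441/4096 falls short of 179930/1113 but 2.25⁷ = 4782969/16384 reaches it, so n = 7.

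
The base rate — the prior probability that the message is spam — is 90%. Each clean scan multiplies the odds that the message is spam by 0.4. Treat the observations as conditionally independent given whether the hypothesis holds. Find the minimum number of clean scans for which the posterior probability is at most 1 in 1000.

10

Prior odds: 0.9 ÷ 0.1 = 9.
Likelihood ratio per clean scan = 0.4.
Target odds: 0.001 ÷ 0.999 = 1/999.
Require 0.4ⁿ ≤ 1/999 ÷ 9 = 1/8991.
0.4⁹ = 512/1953125 is still above 1/8991 but 0.4¹⁰ = 1024/9765625 is at or below it, so n = 10.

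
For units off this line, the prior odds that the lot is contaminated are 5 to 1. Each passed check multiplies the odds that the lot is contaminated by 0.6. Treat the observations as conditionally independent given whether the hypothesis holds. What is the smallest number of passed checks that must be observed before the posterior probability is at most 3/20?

7

Prior odds = 5.
Likelihood ratio per passed check = 0.6.
Target posterior odds = 0.15/0.85 = 3/17.
Require 0.6ⁿ ≤ 3/17 ÷ 5 = 3/85.
0.6⁶ = 729/15625 is still above 3/85 but 0.6⁷ = 2187/78125 is at or below it, so n = 7.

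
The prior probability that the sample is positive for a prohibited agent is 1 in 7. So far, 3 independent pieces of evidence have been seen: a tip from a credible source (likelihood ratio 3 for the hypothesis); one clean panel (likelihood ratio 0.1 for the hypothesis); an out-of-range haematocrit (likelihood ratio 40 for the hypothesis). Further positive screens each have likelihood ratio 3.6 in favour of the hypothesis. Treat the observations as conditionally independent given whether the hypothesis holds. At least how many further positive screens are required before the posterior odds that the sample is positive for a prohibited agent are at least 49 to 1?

3

Prior odds = (1/7)/(6/7) = 1/6.
Combined Bayes factor of the evidence already in hand = 3 × 0.1 × 40 = 12.
Odds after that evidence = (1/6) × 12 = 2.
Target odds = 49.
Need 3.6ⁿ ≥ 49 ÷ 2 = 24.5.
3.6² = 12.96 falls short of 24.5 but 3.6³ = 46.656 reaches it, so n = 3.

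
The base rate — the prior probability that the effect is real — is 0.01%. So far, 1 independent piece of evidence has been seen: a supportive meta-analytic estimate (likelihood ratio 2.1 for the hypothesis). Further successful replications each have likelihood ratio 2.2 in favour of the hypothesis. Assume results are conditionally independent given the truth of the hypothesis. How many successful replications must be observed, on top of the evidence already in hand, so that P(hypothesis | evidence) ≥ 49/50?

Prior odds = 0.0001/0.9999 = 1/9999.
Bayes factor of the evidence already in hand = 2.1.
Odds after that evidence = (1/9999) × 2.1 = 7/33330.
Target odds = 0.98/0.02 = 49.
Need 2.2ⁿ ≥ 49 ÷ (7/33330) = 233310.
2.2¹⁵ ≈136880 falls short of 233310 but 2.2¹⁶ ≈301136 reaches it, so n = 16.

16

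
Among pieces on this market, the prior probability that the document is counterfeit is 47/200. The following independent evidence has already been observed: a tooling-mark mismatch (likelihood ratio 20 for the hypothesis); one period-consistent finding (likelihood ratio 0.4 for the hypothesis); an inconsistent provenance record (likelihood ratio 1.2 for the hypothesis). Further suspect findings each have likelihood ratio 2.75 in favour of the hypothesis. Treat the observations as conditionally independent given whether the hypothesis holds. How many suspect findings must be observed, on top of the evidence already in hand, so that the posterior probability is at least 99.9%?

Prior odds = 0.235/0.765 = 47/153.
Combined Bayes factor of the evidence already in hand = 20 × 0.4 × 1.2 = 9.6.
Odds after that evidence = (47/153) × 9.6 = 752/255.
Target odds = 0.999/0.001 = 999.
Need 2.75ⁿ ≥ 999 ÷ (752/255) = 254745/752.
2.75⁵ = 161051/1024 falls short of 254745/752 but 2.75⁶ = 1771561/4096 reaches it, so n = 6.

6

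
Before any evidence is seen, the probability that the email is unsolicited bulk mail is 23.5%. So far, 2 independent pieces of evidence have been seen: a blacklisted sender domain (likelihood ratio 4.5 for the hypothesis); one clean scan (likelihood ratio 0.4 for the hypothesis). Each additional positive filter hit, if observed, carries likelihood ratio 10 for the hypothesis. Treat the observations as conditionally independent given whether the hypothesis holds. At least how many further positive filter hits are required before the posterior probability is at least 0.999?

4

Prior odds = 0.235/0.765 = 47/153.
Combined Bayes factor of the evidence already in hand = 4.5 × 0.4 = 1.8.
Odds after that evidence = (47/153) × 1.8 = 47/85.
Target odds = 0.999/0.001 = 999.
Need 10ⁿ ≥ 999 ÷ (47/85) = 84915/47.
10³ = 1000 falls short of 84915/47 but 10⁴ = 10000 reaches it, so n = 4.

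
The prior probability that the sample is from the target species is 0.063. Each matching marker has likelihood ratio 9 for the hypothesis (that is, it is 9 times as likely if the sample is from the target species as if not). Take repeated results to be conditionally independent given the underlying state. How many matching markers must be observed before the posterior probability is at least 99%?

4

Prior odds = 0.063/0.937 = 63/937.
Likelihood ratio per matching marker = 9.
Target posterior odds = 0.99/0.01 = 99.
Need (63/937) × 9ⁿ ≥ 99, i.e. 9ⁿ ≥ 10307/7.
9³ = 729 falls short of 10307/7 but 9⁴ = 6561 reaches it, so n = 4.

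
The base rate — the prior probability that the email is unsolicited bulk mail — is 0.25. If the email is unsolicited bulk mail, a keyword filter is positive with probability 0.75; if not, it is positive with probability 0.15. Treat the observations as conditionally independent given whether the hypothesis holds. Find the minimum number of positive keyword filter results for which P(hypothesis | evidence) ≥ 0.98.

4

Prior odds: 0.25 ÷ 0.75 = 1/3.
Likelihood ratio of a positive = 0.75/0.15 = 5.
Target posterior odds = 0.98/0.02 = 49.
Require 5ⁿ ≥ 49 ÷ (1/3) = 147.
5³ = 125 falls short of 147 but 5⁴ = 625 reaches it, so n = 4.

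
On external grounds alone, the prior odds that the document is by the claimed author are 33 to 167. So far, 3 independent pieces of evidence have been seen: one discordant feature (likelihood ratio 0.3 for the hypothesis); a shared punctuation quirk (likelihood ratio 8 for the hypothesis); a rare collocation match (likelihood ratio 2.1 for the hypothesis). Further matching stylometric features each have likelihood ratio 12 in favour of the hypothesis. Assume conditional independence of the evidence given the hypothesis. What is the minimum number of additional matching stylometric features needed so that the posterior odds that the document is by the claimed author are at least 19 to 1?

2

Prior odds = 33/167.
Combined Bayes factor of the evidence already in hand = 0.3 × 8 × 2.1 = 5.04.
Odds after that evidence = (33/167) × 5.04 = 4158/4175.
Target odds = 19.
Need 12ⁿ ≥ 19 ÷ (4158/4175) = 79325/4158.
12¹ = 12 falls short of 79325/4158 but 12² = 144 reaches it, so n = 2.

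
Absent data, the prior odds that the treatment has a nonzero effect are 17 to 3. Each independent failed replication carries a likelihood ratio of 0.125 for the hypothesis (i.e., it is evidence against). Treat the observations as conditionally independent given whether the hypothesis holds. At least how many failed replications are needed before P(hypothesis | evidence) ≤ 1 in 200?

Prior odds = 17/3.
Likelihood ratio per failed replication = 0.125.
Target posterior odds = 0.005/0.995 = 1/199.
Require 0.125ⁿ ≤ 1/199 ÷ (17/3) = 3/3383.
0.125³ = 0.001953125 is still above 3/3383 but 0.125⁴ = 1/4096 is at or below it, so n = 4.

4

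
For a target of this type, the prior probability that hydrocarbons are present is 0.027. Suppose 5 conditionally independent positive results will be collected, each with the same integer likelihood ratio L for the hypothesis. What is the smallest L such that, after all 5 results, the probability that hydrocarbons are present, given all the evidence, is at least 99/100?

Prior odds = 0.027/0.973 = 27/973.
Target odds = 0.99/0.01 = 99.
Need L⁵ ≥ 99 ÷ (27/973) = 10703/3.
5⁵ = 3125 < 10703/3 ≤ 7776 = 6⁵, so L = 6.

6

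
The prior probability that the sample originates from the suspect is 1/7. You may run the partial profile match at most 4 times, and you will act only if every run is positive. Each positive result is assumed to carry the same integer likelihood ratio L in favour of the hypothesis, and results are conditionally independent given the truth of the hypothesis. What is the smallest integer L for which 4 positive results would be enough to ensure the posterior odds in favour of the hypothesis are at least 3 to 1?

Prior odds = (1/7)/(6/7) = 1/6.
Target odds = 3.
Need L⁴ ≥ 3 ÷ (1/6) = 18.
2⁴ = 16 < 18 ≤ 81 = 3⁴, so L = 3.

3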